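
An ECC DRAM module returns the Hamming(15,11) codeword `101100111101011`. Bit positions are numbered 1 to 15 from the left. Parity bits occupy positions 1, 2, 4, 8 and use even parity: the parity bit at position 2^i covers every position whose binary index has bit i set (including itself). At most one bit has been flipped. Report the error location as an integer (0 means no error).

7

s1: b1⊕b3⊕b5⊕b7⊕b9⊕b11⊕b13⊕b15 = 1⊕1⊕0⊕1⊕1⊕0⊕0⊕1 = 1
s2: b2⊕b3⊕b6⊕b7⊕b10⊕b11⊕b14⊕b15 = 0⊕1⊕0⊕1⊕1⊕0⊕1⊕1 = 1
s4: b4⊕b5⊕b6⊕b7⊕b12⊕b13⊕b14⊕b15 = 1⊕0⊕0⊕1⊕1⊕0⊕1⊕1 = 1
s8: b8⊕b9⊕b10⊕b11⊕b12⊕b13⊕b14⊕b15 = 1⊕1⊕1⊕0⊕1⊕0⊕1⊕1 = 0
Syndrome (s8...s1) = 0111 → position 7.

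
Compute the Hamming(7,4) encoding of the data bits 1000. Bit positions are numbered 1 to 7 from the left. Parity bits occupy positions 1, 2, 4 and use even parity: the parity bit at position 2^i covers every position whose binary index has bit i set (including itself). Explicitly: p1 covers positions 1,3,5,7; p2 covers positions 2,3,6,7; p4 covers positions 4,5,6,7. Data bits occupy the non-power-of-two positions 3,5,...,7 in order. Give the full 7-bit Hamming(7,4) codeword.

Place data bits at non-power-of-two positions: b3=1, b5=0, b6=0, b7=0.
p1 = XOR of data positions {3,5,7} = 1⊕0⊕0 = 1
p2 = XOR of data positions {3,6,7} = 1⊕0⊕0 = 1
p4 = XOR of data positions {5,6,7} = 0⊕0⊕0 = 0
Codeword b1..b7 = 1110000

1110000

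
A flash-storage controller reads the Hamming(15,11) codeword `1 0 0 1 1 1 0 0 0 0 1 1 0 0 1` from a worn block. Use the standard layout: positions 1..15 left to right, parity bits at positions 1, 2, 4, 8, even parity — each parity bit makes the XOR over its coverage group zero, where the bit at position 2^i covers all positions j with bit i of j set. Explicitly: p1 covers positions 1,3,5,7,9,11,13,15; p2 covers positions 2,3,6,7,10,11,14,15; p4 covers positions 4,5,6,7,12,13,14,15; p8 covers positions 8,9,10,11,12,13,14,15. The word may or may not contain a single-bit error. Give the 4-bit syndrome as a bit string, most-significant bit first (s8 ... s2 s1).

1110

s1: b1⊕b3⊕b5⊕b7⊕b9⊕b11⊕b13⊕b15 = 1⊕0⊕1⊕0⊕0⊕1⊕0⊕1 = 0
s2: b2⊕b3⊕b6⊕b7⊕b10⊕b11⊕b14⊕b15 = 0⊕0⊕1⊕0⊕0⊕1⊕0⊕1 = 1
s4: b4⊕b5⊕b6⊕b7⊕b12⊕b13⊕b14⊕b15 = 1⊕1⊕1⊕0⊕1⊕0⊕0⊕1 = 1
s8: b8⊕b9⊕b10⊕b11⊕b12⊕b13⊕b14⊕b15 = 0⊕0⊕0⊕1⊕1⊕0⊕0⊕1 = 1
Syndrome (s8...s1) = 1110 → position 14.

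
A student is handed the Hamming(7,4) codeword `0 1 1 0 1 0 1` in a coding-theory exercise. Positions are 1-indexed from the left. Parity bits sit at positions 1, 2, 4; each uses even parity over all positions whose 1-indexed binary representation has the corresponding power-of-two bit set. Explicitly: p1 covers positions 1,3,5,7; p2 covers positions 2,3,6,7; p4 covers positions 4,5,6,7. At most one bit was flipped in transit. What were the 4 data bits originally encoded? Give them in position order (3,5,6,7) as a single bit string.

s1: b1⊕b3⊕b5⊕b7 = 0⊕1⊕1⊕1 = 1
s2: b2⊕b3⊕b6⊕b7 = 1⊕1⊕0⊕1 = 1
s4: b4⊕b5⊕b6⊕b7 = 0⊕1⊕0⊕1 = 0
Syndrome (s4...s1) = 011 → position 3.
Flip bit 3: corrected codeword = 0100101
Data bits at positions 3,5,6,7: 0101

0101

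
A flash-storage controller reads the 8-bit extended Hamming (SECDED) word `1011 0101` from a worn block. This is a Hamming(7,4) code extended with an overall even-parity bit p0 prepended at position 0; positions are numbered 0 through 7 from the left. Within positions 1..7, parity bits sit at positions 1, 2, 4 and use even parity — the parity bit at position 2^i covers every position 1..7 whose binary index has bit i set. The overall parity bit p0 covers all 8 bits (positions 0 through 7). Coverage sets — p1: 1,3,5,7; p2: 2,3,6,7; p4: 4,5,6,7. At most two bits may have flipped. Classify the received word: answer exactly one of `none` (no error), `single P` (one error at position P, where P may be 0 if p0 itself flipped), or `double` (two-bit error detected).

s1: b1⊕b3⊕b5⊕b7 = 0⊕1⊕1⊕1 = 1
s2: b2⊕b3⊕b6⊕b7 = 1⊕1⊕0⊕1 = 1
s4: b4⊕b5⊕b6⊕b7 = 0⊕1⊕0⊕1 = 0
Syndrome (s4...s1) = 011 → position 3.
Overall parity (XOR of all 8 bits, including p0): 1⊕0⊕1⊕1⊕0⊕1⊕0⊕1 = 1
Overall=1, syndrome position=3 → single-bit error at position 3.

single 3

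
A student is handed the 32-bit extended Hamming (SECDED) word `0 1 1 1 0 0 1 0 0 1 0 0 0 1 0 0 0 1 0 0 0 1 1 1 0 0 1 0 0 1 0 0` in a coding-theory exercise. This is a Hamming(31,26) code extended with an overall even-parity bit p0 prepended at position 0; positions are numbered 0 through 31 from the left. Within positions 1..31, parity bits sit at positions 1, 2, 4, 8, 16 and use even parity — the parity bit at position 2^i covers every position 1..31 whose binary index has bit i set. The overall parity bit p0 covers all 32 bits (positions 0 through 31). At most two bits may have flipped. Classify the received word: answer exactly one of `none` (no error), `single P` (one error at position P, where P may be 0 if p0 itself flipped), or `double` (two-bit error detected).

s1: b1⊕b3⊕b5⊕b7⊕b9⊕b11⊕b13⊕b15⊕b17⊕b19⊕b21⊕b23⊕b25⊕b27⊕b29⊕b31 = 1⊕1⊕0⊕0⊕1⊕0⊕1⊕0⊕1⊕0⊕1⊕1⊕0⊕0⊕1⊕0 = 0
s2: b2⊕b3⊕b6⊕b7⊕b10⊕b11⊕b14⊕b15⊕b18⊕b19⊕b22⊕b23⊕b26⊕b27⊕b30⊕b31 = 1⊕1⊕1⊕0⊕0⊕0⊕0⊕0⊕0⊕0⊕1⊕1⊕1⊕0⊕0⊕0 = 0
s4: b4⊕b5⊕b6⊕b7⊕b12⊕b13⊕b14⊕b15⊕b20⊕b21⊕b22⊕b23⊕b28⊕b29⊕b30⊕b31 = 0⊕0⊕1⊕0⊕0⊕1⊕0⊕0⊕0⊕1⊕1⊕1⊕0⊕1⊕0⊕0 = 0
s8: b8⊕b9⊕b10⊕b11⊕b12⊕b13⊕b14⊕b15⊕b24⊕b25⊕b26⊕b27⊕b28⊕b29⊕b30⊕b31 = 0⊕1⊕0⊕0⊕0⊕1⊕0⊕0⊕0⊕0⊕1⊕0⊕0⊕1⊕0⊕0 = 0
s16: b16⊕b17⊕b18⊕b19⊕b20⊕b21⊕b22⊕b23⊕b24⊕b25⊕b26⊕b27⊕b28⊕b29⊕b30⊕b31 = 0⊕1⊕0⊕0⊕0⊕1⊕1⊕1⊕0⊕0⊕1⊕0⊕0⊕1⊕0⊕0 = 0
Syndrome (s16...s1) = 00000 → position 0 (no error).
Overall parity (XOR of all 32 bits, including p0): 0⊕1⊕1⊕1⊕0⊕0⊕1⊕0⊕0⊕1⊕0⊕0⊕0⊕1⊕0⊕0⊕0⊕1⊕0⊕0⊕0⊕1⊕1⊕1⊕0⊕0⊕1⊕0⊕0⊕1⊕0⊕0 = 0
Overall=0, syndrome position=0 → no error.

none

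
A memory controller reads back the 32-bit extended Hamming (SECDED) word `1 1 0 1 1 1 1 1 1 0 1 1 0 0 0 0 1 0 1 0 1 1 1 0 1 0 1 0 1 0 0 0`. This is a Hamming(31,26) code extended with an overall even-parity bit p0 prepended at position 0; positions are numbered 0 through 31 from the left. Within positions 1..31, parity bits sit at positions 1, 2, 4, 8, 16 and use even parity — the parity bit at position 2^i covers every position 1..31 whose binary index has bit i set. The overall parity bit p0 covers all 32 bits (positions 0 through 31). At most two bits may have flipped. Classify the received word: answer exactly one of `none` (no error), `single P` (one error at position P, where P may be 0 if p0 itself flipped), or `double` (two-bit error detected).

s1: b1⊕b3⊕b5⊕b7⊕b9⊕b11⊕b13⊕b15⊕b17⊕b19⊕b21⊕b23⊕b25⊕b27⊕b29⊕b31 = 1⊕1⊕1⊕1⊕0⊕1⊕0⊕0⊕0⊕0⊕1⊕0⊕0⊕0⊕0⊕0 = 0
s2: b2⊕b3⊕b6⊕b7⊕b10⊕b11⊕b14⊕b15⊕b18⊕b19⊕b22⊕b23⊕b26⊕b27⊕b30⊕b31 = 0⊕1⊕1⊕1⊕1⊕1⊕0⊕0⊕1⊕0⊕1⊕0⊕1⊕0⊕0⊕0 = 0
s4: b4⊕b5⊕b6⊕b7⊕b12⊕b13⊕b14⊕b15⊕b20⊕b21⊕b22⊕b23⊕b28⊕b29⊕b30⊕b31 = 1⊕1⊕1⊕1⊕0⊕0⊕0⊕0⊕1⊕1⊕1⊕0⊕1⊕0⊕0⊕0 = 0
s8: b8⊕b9⊕b10⊕b11⊕b12⊕b13⊕b14⊕b15⊕b24⊕b25⊕b26⊕b27⊕b28⊕b29⊕b30⊕b31 = 1⊕0⊕1⊕1⊕0⊕0⊕0⊕0⊕1⊕0⊕1⊕0⊕1⊕0⊕0⊕0 = 0
s16: b16⊕b17⊕b18⊕b19⊕b20⊕b21⊕b22⊕b23⊕b24⊕b25⊕b26⊕b27⊕b28⊕b29⊕b30⊕b31 = 1⊕0⊕1⊕0⊕1⊕1⊕1⊕0⊕1⊕0⊕1⊕0⊕1⊕0⊕0⊕0 = 0
Syndrome (s16...s1) = 00000 → position 0 (no error).
Overall parity (XOR of all 32 bits, including p0): 1⊕1⊕0⊕1⊕1⊕1⊕1⊕1⊕1⊕0⊕1⊕1⊕0⊕0⊕0⊕0⊕1⊕0⊕1⊕0⊕1⊕1⊕1⊕0⊕1⊕0⊕1⊕0⊕1⊕0⊕0⊕0 = 0
Overall=0, syndrome position=0 → no error.

none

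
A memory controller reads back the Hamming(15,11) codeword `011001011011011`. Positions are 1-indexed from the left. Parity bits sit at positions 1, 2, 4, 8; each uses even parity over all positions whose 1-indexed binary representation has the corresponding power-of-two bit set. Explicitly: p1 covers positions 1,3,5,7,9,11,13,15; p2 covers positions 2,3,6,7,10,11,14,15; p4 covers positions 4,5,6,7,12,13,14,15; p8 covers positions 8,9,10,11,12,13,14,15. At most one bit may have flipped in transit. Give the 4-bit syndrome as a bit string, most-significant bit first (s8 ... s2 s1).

s1: b1⊕b3⊕b5⊕b7⊕b9⊕b11⊕b13⊕b15 = 0⊕1⊕0⊕0⊕1⊕1⊕0⊕1 = 0
s2: b2⊕b3⊕b6⊕b7⊕b10⊕b11⊕b14⊕b15 = 1⊕1⊕1⊕0⊕0⊕1⊕1⊕1 = 0
s4: b4⊕b5⊕b6⊕b7⊕b12⊕b13⊕b14⊕b15 = 0⊕0⊕1⊕0⊕1⊕0⊕1⊕1 = 0
s8: b8⊕b9⊕b10⊕b11⊕b12⊕b13⊕b14⊕b15 = 1⊕1⊕0⊕1⊕1⊕0⊕1⊕1 = 0
Syndrome (s8...s1) = 0000 → position 0 (no error).

0000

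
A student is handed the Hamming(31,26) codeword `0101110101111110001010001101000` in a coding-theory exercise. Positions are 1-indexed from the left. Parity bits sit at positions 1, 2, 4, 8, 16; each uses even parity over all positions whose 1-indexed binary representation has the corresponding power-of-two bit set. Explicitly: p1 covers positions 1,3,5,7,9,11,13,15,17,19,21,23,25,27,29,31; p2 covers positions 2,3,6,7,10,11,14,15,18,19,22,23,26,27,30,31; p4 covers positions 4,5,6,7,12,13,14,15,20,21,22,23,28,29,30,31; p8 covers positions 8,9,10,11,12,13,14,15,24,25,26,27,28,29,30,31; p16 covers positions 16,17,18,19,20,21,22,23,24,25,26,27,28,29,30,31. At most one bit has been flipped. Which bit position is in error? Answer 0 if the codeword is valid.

21

s1: b1⊕b3⊕b5⊕b7⊕b9⊕b11⊕b13⊕b15⊕b17⊕b19⊕b21⊕b23⊕b25⊕b27⊕b29⊕b31 = 0⊕0⊕1⊕0⊕0⊕1⊕1⊕1⊕0⊕1⊕1⊕0⊕1⊕0⊕0⊕0 = 1
s2: b2⊕b3⊕b6⊕b7⊕b10⊕b11⊕b14⊕b15⊕b18⊕b19⊕b22⊕b23⊕b26⊕b27⊕b30⊕b31 = 1⊕0⊕1⊕0⊕1⊕1⊕1⊕1⊕0⊕1⊕0⊕0⊕1⊕0⊕0⊕0 = 0
s4: b4⊕b5⊕b6⊕b7⊕b12⊕b13⊕b14⊕b15⊕b20⊕b21⊕b22⊕b23⊕b28⊕b29⊕b30⊕b31 = 1⊕1⊕1⊕0⊕1⊕1⊕1⊕1⊕0⊕1⊕0⊕0⊕1⊕0⊕0⊕0 = 1
s8: b8⊕b9⊕b10⊕b11⊕b12⊕b13⊕b14⊕b15⊕b24⊕b25⊕b26⊕b27⊕b28⊕b29⊕b30⊕b31 = 1⊕0⊕1⊕1⊕1⊕1⊕1⊕1⊕0⊕1⊕1⊕0⊕1⊕0⊕0⊕0 = 0
s16: b16⊕b17⊕b18⊕b19⊕b20⊕b21⊕b22⊕b23⊕b24⊕b25⊕b26⊕b27⊕b28⊕b29⊕b30⊕b31 = 0⊕0⊕0⊕1⊕0⊕1⊕0⊕0⊕0⊕1⊕1⊕0⊕1⊕0⊕0⊕0 = 1
Syndrome (s16...s1) = 10101 → position 21.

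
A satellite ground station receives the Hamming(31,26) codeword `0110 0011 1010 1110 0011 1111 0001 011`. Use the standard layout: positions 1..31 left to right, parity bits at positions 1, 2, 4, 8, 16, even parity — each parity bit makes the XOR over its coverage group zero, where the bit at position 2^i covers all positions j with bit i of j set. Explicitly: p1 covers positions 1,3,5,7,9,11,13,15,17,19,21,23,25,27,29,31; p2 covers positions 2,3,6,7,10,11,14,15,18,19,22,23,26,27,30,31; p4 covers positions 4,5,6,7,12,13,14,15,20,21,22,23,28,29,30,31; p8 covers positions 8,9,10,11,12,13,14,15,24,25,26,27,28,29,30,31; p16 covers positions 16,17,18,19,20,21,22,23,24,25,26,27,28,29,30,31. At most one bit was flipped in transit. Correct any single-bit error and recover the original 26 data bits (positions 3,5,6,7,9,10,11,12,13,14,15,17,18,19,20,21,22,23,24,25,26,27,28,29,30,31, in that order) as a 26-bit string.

10011010111001110110001011

s1: b1⊕b3⊕b5⊕b7⊕b9⊕b11⊕b13⊕b15⊕b17⊕b19⊕b21⊕b23⊕b25⊕b27⊕b29⊕b31 = 0⊕1⊕0⊕1⊕1⊕1⊕1⊕1⊕0⊕1⊕1⊕1⊕0⊕0⊕0⊕1 = 0
s2: b2⊕b3⊕b6⊕b7⊕b10⊕b11⊕b14⊕b15⊕b18⊕b19⊕b22⊕b23⊕b26⊕b27⊕b30⊕b31 = 1⊕1⊕0⊕1⊕0⊕1⊕1⊕1⊕0⊕1⊕1⊕1⊕0⊕0⊕1⊕1 = 1
s4: b4⊕b5⊕b6⊕b7⊕b12⊕b13⊕b14⊕b15⊕b20⊕b21⊕b22⊕b23⊕b28⊕b29⊕b30⊕b31 = 0⊕0⊕0⊕1⊕0⊕1⊕1⊕1⊕1⊕1⊕1⊕1⊕1⊕0⊕1⊕1 = 1
s8: b8⊕b9⊕b10⊕b11⊕b12⊕b13⊕b14⊕b15⊕b24⊕b25⊕b26⊕b27⊕b28⊕b29⊕b30⊕b31 = 1⊕1⊕0⊕1⊕0⊕1⊕1⊕1⊕1⊕0⊕0⊕0⊕1⊕0⊕1⊕1 = 0
s16: b16⊕b17⊕b18⊕b19⊕b20⊕b21⊕b22⊕b23⊕b24⊕b25⊕b26⊕b27⊕b28⊕b29⊕b30⊕b31 = 0⊕0⊕0⊕1⊕1⊕1⊕1⊕1⊕1⊕0⊕0⊕0⊕1⊕0⊕1⊕1 = 1
Syndrome (s16...s1) = 10110 → position 22.
Flip bit 22: corrected codeword = 0110001110101110001110110001011
Data bits at positions 3,5,6,7,9,10,11,12,13,14,15,17,18,19,20,21,22,23,24,25,26,27,28,29,30,31: 10011010111001110110001011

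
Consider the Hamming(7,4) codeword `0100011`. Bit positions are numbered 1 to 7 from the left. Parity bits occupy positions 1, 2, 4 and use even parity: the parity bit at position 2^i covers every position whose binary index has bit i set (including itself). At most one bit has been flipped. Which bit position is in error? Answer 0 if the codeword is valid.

s1: b1⊕b3⊕b5⊕b7 = 0⊕0⊕0⊕1 = 1
s2: b2⊕b3⊕b6⊕b7 = 1⊕0⊕1⊕1 = 1
s4: b4⊕b5⊕b6⊕b7 = 0⊕0⊕1⊕1 = 0
Syndrome (s4...s1) = 011 → position 3.

3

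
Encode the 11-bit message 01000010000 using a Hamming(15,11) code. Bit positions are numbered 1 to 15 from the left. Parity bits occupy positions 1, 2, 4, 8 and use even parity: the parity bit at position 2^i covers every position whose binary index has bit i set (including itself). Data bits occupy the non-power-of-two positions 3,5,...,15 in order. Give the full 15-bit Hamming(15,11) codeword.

010110010010000

Place data bits at non-power-of-two positions: b3=0, b5=1, b6=0, b7=0, b9=0, b10=0, b11=1, b12=0, b13=0, b14=0, b15=0.
p1 = XOR of data positions {3,5,7,9,11,13,15} = 0⊕1⊕0⊕0⊕1⊕0⊕0 = 0
p2 = XOR of data positions {3,6,7,10,11,14,15} = 0⊕0⊕0⊕0⊕1⊕0⊕0 = 1
p4 = XOR of data positions {5,6,7,12,13,14,15} = 1⊕0⊕0⊕0⊕0⊕0⊕0 = 1
p8 = XOR of data positions {9,10,11,12,13,14,15} = 0⊕0⊕1⊕0⊕0⊕0⊕0 = 1
Codeword b1..b15 = 010110010010000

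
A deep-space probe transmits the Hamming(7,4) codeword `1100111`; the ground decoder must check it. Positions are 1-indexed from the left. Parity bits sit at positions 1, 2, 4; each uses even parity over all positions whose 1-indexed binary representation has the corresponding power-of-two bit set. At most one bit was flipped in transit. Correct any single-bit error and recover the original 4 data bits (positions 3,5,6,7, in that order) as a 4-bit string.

0110

s1: b1⊕b3⊕b5⊕b7 = 1⊕0⊕1⊕1 = 1
s2: b2⊕b3⊕b6⊕b7 = 1⊕0⊕1⊕1 = 1
s4: b4⊕b5⊕b6⊕b7 = 0⊕1⊕1⊕1 = 1
Syndrome (s4...s1) = 111 → position 7.
Flip bit 7: corrected codeword = 1100110
Data bits at positions 3,5,6,7: 0110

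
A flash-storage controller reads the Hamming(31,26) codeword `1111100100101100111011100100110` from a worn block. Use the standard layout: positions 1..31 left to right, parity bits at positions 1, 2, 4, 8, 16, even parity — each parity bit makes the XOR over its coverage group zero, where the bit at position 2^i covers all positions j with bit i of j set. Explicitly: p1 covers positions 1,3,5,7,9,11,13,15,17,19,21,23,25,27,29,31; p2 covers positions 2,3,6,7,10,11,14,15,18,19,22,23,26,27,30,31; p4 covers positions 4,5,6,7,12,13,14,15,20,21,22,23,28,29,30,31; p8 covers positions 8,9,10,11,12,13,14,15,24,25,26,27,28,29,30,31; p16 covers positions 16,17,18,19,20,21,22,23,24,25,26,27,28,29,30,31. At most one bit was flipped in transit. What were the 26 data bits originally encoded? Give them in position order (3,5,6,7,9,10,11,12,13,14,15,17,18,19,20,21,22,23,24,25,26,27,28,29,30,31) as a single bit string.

s1: b1⊕b3⊕b5⊕b7⊕b9⊕b11⊕b13⊕b15⊕b17⊕b19⊕b21⊕b23⊕b25⊕b27⊕b29⊕b31 = 1⊕1⊕1⊕0⊕0⊕1⊕1⊕0⊕1⊕1⊕1⊕1⊕0⊕0⊕1⊕0 = 0
s2: b2⊕b3⊕b6⊕b7⊕b10⊕b11⊕b14⊕b15⊕b18⊕b19⊕b22⊕b23⊕b26⊕b27⊕b30⊕b31 = 1⊕1⊕0⊕0⊕0⊕1⊕1⊕0⊕1⊕1⊕1⊕1⊕1⊕0⊕1⊕0 = 0
s4: b4⊕b5⊕b6⊕b7⊕b12⊕b13⊕b14⊕b15⊕b20⊕b21⊕b22⊕b23⊕b28⊕b29⊕b30⊕b31 = 1⊕1⊕0⊕0⊕0⊕1⊕1⊕0⊕0⊕1⊕1⊕1⊕0⊕1⊕1⊕0 = 1
s8: b8⊕b9⊕b10⊕b11⊕b12⊕b13⊕b14⊕b15⊕b24⊕b25⊕b26⊕b27⊕b28⊕b29⊕b30⊕b31 = 1⊕0⊕0⊕1⊕0⊕1⊕1⊕0⊕0⊕0⊕1⊕0⊕0⊕1⊕1⊕0 = 1
s16: b16⊕b17⊕b18⊕b19⊕b20⊕b21⊕b22⊕b23⊕b24⊕b25⊕b26⊕b27⊕b28⊕b29⊕b30⊕b31 = 0⊕1⊕1⊕1⊕0⊕1⊕1⊕1⊕0⊕0⊕1⊕0⊕0⊕1⊕1⊕0 = 1
Syndrome (s16...s1) = 11100 → position 28.
Flip bit 28: corrected codeword = 1111100100101100111011100101110
Data bits at positions 3,5,6,7,9,10,11,12,13,14,15,17,18,19,20,21,22,23,24,25,26,27,28,29,30,31: 11000010110111011100101110

11000010110111011100101110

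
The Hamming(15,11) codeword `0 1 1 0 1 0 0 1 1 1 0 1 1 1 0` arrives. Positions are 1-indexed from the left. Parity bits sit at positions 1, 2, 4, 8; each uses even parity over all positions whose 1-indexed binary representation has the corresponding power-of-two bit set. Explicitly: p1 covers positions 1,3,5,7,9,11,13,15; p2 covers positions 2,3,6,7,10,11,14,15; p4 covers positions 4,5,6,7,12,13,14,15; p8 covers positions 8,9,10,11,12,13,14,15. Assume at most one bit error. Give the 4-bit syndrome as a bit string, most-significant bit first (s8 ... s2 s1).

s1: b1⊕b3⊕b5⊕b7⊕b9⊕b11⊕b13⊕b15 = 0⊕1⊕1⊕0⊕1⊕0⊕1⊕0 = 0
s2: b2⊕b3⊕b6⊕b7⊕b10⊕b11⊕b14⊕b15 = 1⊕1⊕0⊕0⊕1⊕0⊕1⊕0 = 0
s4: b4⊕b5⊕b6⊕b7⊕b12⊕b13⊕b14⊕b15 = 0⊕1⊕0⊕0⊕1⊕1⊕1⊕0 = 0
s8: b8⊕b9⊕b10⊕b11⊕b12⊕b13⊕b14⊕b15 = 1⊕1⊕1⊕0⊕1⊕1⊕1⊕0 = 0
Syndrome (s8...s1) = 0000 → position 0 (no error).

0000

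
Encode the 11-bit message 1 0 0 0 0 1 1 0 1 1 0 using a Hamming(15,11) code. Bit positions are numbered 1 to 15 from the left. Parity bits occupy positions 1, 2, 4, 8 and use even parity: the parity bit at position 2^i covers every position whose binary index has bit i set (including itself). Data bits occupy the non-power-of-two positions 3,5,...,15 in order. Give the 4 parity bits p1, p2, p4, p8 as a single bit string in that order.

1000

Place data bits at non-power-of-two positions: b3=1, b5=0, b6=0, b7=0, b9=0, b10=1, b11=1, b12=0, b13=1, b14=1, b15=0.
p1 = XOR of data positions {3,5,7,9,11,13,15} = 1⊕0⊕0⊕0⊕1⊕1⊕0 = 1
p2 = XOR of data positions {3,6,7,10,11,14,15} = 1⊕0⊕0⊕1⊕1⊕1⊕0 = 0
p4 = XOR of data positions {5,6,7,12,13,14,15} = 0⊕0⊕0⊕0⊕1⊕1⊕0 = 0
p8 = XOR of data positions {9,10,11,12,13,14,15} = 0⊕1⊕1⊕0⊕1⊕1⊕0 = 0
Parity bits p1,p2,p4,p8 = 1000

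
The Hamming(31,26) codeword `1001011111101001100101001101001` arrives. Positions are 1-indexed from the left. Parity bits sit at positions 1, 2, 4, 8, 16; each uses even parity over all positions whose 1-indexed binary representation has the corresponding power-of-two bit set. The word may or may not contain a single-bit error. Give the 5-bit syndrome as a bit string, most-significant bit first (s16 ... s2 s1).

01010

s1: b1⊕b3⊕b5⊕b7⊕b9⊕b11⊕b13⊕b15⊕b17⊕b19⊕b21⊕b23⊕b25⊕b27⊕b29⊕b31 = 1⊕0⊕0⊕1⊕1⊕1⊕1⊕0⊕1⊕0⊕0⊕0⊕1⊕0⊕0⊕1 = 0
s2: b2⊕b3⊕b6⊕b7⊕b10⊕b11⊕b14⊕b15⊕b18⊕b19⊕b22⊕b23⊕b26⊕b27⊕b30⊕b31 = 0⊕0⊕1⊕1⊕1⊕1⊕0⊕0⊕0⊕0⊕1⊕0⊕1⊕0⊕0⊕1 = 1
s4: b4⊕b5⊕b6⊕b7⊕b12⊕b13⊕b14⊕b15⊕b20⊕b21⊕b22⊕b23⊕b28⊕b29⊕b30⊕b31 = 1⊕0⊕1⊕1⊕0⊕1⊕0⊕0⊕1⊕0⊕1⊕0⊕1⊕0⊕0⊕1 = 0
s8: b8⊕b9⊕b10⊕b11⊕b12⊕b13⊕b14⊕b15⊕b24⊕b25⊕b26⊕b27⊕b28⊕b29⊕b30⊕b31 = 1⊕1⊕1⊕1⊕0⊕1⊕0⊕0⊕0⊕1⊕1⊕0⊕1⊕0⊕0⊕1 = 1
s16: b16⊕b17⊕b18⊕b19⊕b20⊕b21⊕b22⊕b23⊕b24⊕b25⊕b26⊕b27⊕b28⊕b29⊕b30⊕b31 = 1⊕1⊕0⊕0⊕1⊕0⊕1⊕0⊕0⊕1⊕1⊕0⊕1⊕0⊕0⊕1 = 0
Syndrome (s16...s1) = 01010 → position 10.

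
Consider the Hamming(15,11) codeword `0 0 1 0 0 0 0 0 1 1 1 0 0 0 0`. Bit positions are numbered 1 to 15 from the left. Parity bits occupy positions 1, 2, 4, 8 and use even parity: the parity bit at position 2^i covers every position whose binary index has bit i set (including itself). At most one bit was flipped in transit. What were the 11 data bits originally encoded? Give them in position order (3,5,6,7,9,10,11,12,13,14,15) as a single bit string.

10001100000

s1: b1⊕b3⊕b5⊕b7⊕b9⊕b11⊕b13⊕b15 = 0⊕1⊕0⊕0⊕1⊕1⊕0⊕0 = 1
s2: b2⊕b3⊕b6⊕b7⊕b10⊕b11⊕b14⊕b15 = 0⊕1⊕0⊕0⊕1⊕1⊕0⊕0 = 1
s4: b4⊕b5⊕b6⊕b7⊕b12⊕b13⊕b14⊕b15 = 0⊕0⊕0⊕0⊕0⊕0⊕0⊕0 = 0
s8: b8⊕b9⊕b10⊕b11⊕b12⊕b13⊕b14⊕b15 = 0⊕1⊕1⊕1⊕0⊕0⊕0⊕0 = 1
Syndrome (s8...s1) = 1011 → position 11.
Flip bit 11: corrected codeword = 001000001100000
Data bits at positions 3,5,6,7,9,10,11,12,13,14,15: 10001100000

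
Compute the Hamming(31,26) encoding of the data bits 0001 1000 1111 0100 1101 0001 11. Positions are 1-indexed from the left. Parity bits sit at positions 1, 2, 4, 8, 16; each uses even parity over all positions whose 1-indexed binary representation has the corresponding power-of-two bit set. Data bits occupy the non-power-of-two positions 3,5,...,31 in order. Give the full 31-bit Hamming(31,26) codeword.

Place data bits at non-power-of-two positions: b3=0, b5=0, b6=0, b7=1, b9=1, b10=0, b11=0, b12=0, b13=1, b14=1, b15=1, b17=1, b18=0, b19=1, b20=0, b21=0, b22=1, b23=1, b24=0, b25=1, b26=0, b27=0, b28=0, b29=1, b30=1, b31=1.
p1 = XOR of data positions {3,5,7,9,11,13,15,17,19,21,23,25,27,29,31} = 0⊕0⊕1⊕1⊕0⊕1⊕1⊕1⊕1⊕0⊕1⊕1⊕0⊕1⊕1 = 0
p2 = XOR of data positions {3,6,7,10,11,14,15,18,19,22,23,26,27,30,31} = 0⊕0⊕1⊕0⊕0⊕1⊕1⊕0⊕1⊕1⊕1⊕0⊕0⊕1⊕1 = 0
p4 = XOR of data positions {5,6,7,12,13,14,15,20,21,22,23,28,29,30,31} = 0⊕0⊕1⊕0⊕1⊕1⊕1⊕0⊕0⊕1⊕1⊕0⊕1⊕1⊕1 = 1
p8 = XOR of data positions {9,10,11,12,13,14,15,24,25,26,27,28,29,30,31} = 1⊕0⊕0⊕0⊕1⊕1⊕1⊕0⊕1⊕0⊕0⊕0⊕1⊕1⊕1 = 0
p16 = XOR of data positions {17,18,19,20,21,22,23,24,25,26,27,28,29,30,31} = 1⊕0⊕1⊕0⊕0⊕1⊕1⊕0⊕1⊕0⊕0⊕0⊕1⊕1⊕1 = 0
Codeword b1..b31 = 0001001010001110101001101000111

0001001010001110101001101000111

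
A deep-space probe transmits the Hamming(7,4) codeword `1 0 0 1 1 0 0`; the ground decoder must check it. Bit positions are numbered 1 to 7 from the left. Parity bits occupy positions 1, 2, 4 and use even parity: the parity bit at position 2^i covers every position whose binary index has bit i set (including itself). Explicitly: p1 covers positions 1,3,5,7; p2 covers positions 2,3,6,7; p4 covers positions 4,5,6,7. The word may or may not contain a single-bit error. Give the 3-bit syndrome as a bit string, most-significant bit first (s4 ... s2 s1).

000

s1: b1⊕b3⊕b5⊕b7 = 1⊕0⊕1⊕0 = 0
s2: b2⊕b3⊕b6⊕b7 = 0⊕0⊕0⊕0 = 0
s4: b4⊕b5⊕b6⊕b7 = 1⊕1⊕0⊕0 = 0
Syndrome (s4...s1) = 000 → position 0 (no error).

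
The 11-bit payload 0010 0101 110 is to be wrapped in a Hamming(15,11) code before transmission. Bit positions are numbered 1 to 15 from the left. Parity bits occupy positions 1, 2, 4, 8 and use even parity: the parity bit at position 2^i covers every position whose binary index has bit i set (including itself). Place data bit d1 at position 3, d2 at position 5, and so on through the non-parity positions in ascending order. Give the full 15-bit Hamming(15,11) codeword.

110001000101110

Place data bits at non-power-of-two positions: b3=0, b5=0, b6=1, b7=0, b9=0, b10=1, b11=0, b12=1, b13=1, b14=1, b15=0.
p1 = XOR of data positions {3,5,7,9,11,13,15} = 0⊕0⊕0⊕0⊕0⊕1⊕0 = 1
p2 = XOR of data positions {3,6,7,10,11,14,15} = 0⊕1⊕0⊕1⊕0⊕1⊕0 = 1
p4 = XOR of data positions {5,6,7,12,13,14,15} = 0⊕1⊕0⊕1⊕1⊕1⊕0 = 0
p8 = XOR of data positions {9,10,11,12,13,14,15} = 0⊕1⊕0⊕1⊕1⊕1⊕0 = 0
Codeword b1..b15 = 110001000101110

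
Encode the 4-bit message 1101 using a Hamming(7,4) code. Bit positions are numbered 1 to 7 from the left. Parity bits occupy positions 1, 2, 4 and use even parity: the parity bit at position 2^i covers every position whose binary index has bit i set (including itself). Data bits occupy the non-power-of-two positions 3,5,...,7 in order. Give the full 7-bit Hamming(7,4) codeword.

1010101

Place data bits at non-power-of-two positions: b3=1, b5=1, b6=0, b7=1.
p1 = XOR of data positions {3,5,7} = 1⊕1⊕1 = 1
p2 = XOR of data positions {3,6,7} = 1⊕0⊕1 = 0
p4 = XOR of data positions {5,6,7} = 1⊕0⊕1 = 0
Codeword b1..b7 = 1010101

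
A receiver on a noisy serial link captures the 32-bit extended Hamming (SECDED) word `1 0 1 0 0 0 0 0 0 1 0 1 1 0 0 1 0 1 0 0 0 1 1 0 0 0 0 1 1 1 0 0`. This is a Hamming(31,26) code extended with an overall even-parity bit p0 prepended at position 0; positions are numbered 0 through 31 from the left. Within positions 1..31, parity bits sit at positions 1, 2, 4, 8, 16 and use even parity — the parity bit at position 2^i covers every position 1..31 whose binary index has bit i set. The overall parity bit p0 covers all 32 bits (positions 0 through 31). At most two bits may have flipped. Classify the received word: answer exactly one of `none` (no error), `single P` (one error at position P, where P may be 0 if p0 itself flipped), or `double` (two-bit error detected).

double

s1: b1⊕b3⊕b5⊕b7⊕b9⊕b11⊕b13⊕b15⊕b17⊕b19⊕b21⊕b23⊕b25⊕b27⊕b29⊕b31 = 0⊕0⊕0⊕0⊕1⊕1⊕0⊕1⊕1⊕0⊕1⊕0⊕0⊕1⊕1⊕0 = 1
s2: b2⊕b3⊕b6⊕b7⊕b10⊕b11⊕b14⊕b15⊕b18⊕b19⊕b22⊕b23⊕b26⊕b27⊕b30⊕b31 = 1⊕0⊕0⊕0⊕0⊕1⊕0⊕1⊕0⊕0⊕1⊕0⊕0⊕1⊕0⊕0 = 1
s4: b4⊕b5⊕b6⊕b7⊕b12⊕b13⊕b14⊕b15⊕b20⊕b21⊕b22⊕b23⊕b28⊕b29⊕b30⊕b31 = 0⊕0⊕0⊕0⊕1⊕0⊕0⊕1⊕0⊕1⊕1⊕0⊕1⊕1⊕0⊕0 = 0
s8: b8⊕b9⊕b10⊕b11⊕b12⊕b13⊕b14⊕b15⊕b24⊕b25⊕b26⊕b27⊕b28⊕b29⊕b30⊕b31 = 0⊕1⊕0⊕1⊕1⊕0⊕0⊕1⊕0⊕0⊕0⊕1⊕1⊕1⊕0⊕0 = 1
s16: b16⊕b17⊕b18⊕b19⊕b20⊕b21⊕b22⊕b23⊕b24⊕b25⊕b26⊕b27⊕b28⊕b29⊕b30⊕b31 = 0⊕1⊕0⊕0⊕0⊕1⊕1⊕0⊕0⊕0⊕0⊕1⊕1⊕1⊕0⊕0 = 0
Syndrome (s16...s1) = 01011 → position 11.
Overall parity (XOR of all 32 bits, including p0): 1⊕0⊕1⊕0⊕0⊕0⊕0⊕0⊕0⊕1⊕0⊕1⊕1⊕0⊕0⊕1⊕0⊕1⊕0⊕0⊕0⊕1⊕1⊕0⊕0⊕0⊕0⊕1⊕1⊕1⊕0⊕0 = 0
Overall=0, syndrome position=11 → double-bit error detected (uncorrectable).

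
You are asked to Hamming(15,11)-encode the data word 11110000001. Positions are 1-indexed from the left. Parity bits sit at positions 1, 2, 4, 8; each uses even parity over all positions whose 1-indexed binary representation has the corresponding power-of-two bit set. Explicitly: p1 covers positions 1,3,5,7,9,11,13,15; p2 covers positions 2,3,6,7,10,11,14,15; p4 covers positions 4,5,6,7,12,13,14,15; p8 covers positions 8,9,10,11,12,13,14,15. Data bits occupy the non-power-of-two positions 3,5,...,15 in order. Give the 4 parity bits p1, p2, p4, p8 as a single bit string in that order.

Place data bits at non-power-of-two positions: b3=1, b5=1, b6=1, b7=1, b9=0, b10=0, b11=0, b12=0, b13=0, b14=0, b15=1.
p1 = XOR of data positions {3,5,7,9,11,13,15} = 1⊕1⊕1⊕0⊕0⊕0⊕1 = 0
p2 = XOR of data positions {3,6,7,10,11,14,15} = 1⊕1⊕1⊕0⊕0⊕0⊕1 = 0
p4 = XOR of data positions {5,6,7,12,13,14,15} = 1⊕1⊕1⊕0⊕0⊕0⊕1 = 0
p8 = XOR of data positions {9,10,11,12,13,14,15} = 0⊕0⊕0⊕0⊕0⊕0⊕1 = 1
Parity bits p1,p2,p4,p8 = 0001

0001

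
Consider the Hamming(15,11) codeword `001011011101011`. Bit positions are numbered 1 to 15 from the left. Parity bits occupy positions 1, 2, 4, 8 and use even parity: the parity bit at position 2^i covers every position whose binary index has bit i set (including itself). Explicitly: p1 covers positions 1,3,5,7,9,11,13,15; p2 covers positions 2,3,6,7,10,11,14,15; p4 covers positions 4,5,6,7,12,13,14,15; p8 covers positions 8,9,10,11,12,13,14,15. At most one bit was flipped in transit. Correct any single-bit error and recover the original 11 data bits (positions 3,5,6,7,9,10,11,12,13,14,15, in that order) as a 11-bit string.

11001101011

s1: b1⊕b3⊕b5⊕b7⊕b9⊕b11⊕b13⊕b15 = 0⊕1⊕1⊕0⊕1⊕0⊕0⊕1 = 0
s2: b2⊕b3⊕b6⊕b7⊕b10⊕b11⊕b14⊕b15 = 0⊕1⊕1⊕0⊕1⊕0⊕1⊕1 = 1
s4: b4⊕b5⊕b6⊕b7⊕b12⊕b13⊕b14⊕b15 = 0⊕1⊕1⊕0⊕1⊕0⊕1⊕1 = 1
s8: b8⊕b9⊕b10⊕b11⊕b12⊕b13⊕b14⊕b15 = 1⊕1⊕1⊕0⊕1⊕0⊕1⊕1 = 0
Syndrome (s8...s1) = 0110 → position 6.
Flip bit 6: corrected codeword = 001010011101011
Data bits at positions 3,5,6,7,9,10,11,12,13,14,15: 11001101011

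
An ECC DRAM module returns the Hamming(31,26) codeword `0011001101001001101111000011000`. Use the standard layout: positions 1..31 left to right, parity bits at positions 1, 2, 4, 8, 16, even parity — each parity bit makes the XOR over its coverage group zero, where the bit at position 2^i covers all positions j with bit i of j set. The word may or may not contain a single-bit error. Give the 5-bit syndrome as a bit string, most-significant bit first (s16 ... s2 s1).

s1: b1⊕b3⊕b5⊕b7⊕b9⊕b11⊕b13⊕b15⊕b17⊕b19⊕b21⊕b23⊕b25⊕b27⊕b29⊕b31 = 0⊕1⊕0⊕1⊕0⊕0⊕1⊕0⊕1⊕1⊕1⊕0⊕0⊕1⊕0⊕0 = 1
s2: b2⊕b3⊕b6⊕b7⊕b10⊕b11⊕b14⊕b15⊕b18⊕b19⊕b22⊕b23⊕b26⊕b27⊕b30⊕b31 = 0⊕1⊕0⊕1⊕1⊕0⊕0⊕0⊕0⊕1⊕1⊕0⊕0⊕1⊕0⊕0 = 0
s4: b4⊕b5⊕b6⊕b7⊕b12⊕b13⊕b14⊕b15⊕b20⊕b21⊕b22⊕b23⊕b28⊕b29⊕b30⊕b31 = 1⊕0⊕0⊕1⊕0⊕1⊕0⊕0⊕1⊕1⊕1⊕0⊕1⊕0⊕0⊕0 = 1
s8: b8⊕b9⊕b10⊕b11⊕b12⊕b13⊕b14⊕b15⊕b24⊕b25⊕b26⊕b27⊕b28⊕b29⊕b30⊕b31 = 1⊕0⊕1⊕0⊕0⊕1⊕0⊕0⊕0⊕0⊕0⊕1⊕1⊕0⊕0⊕0 = 1
s16: b16⊕b17⊕b18⊕b19⊕b20⊕b21⊕b22⊕b23⊕b24⊕b25⊕b26⊕b27⊕b28⊕b29⊕b30⊕b31 = 1⊕1⊕0⊕1⊕1⊕1⊕1⊕0⊕0⊕0⊕0⊕1⊕1⊕0⊕0⊕0 = 0
Syndrome (s16...s1) = 01101 → position 13.

01101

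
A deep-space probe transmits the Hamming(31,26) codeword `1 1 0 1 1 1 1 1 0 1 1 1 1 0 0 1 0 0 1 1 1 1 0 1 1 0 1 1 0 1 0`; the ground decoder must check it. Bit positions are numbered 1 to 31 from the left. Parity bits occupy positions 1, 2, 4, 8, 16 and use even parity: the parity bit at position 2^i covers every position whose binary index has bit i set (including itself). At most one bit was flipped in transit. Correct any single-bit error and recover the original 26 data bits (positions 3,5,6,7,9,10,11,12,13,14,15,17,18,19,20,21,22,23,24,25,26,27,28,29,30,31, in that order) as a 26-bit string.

01100111100001111011011010

s1: b1⊕b3⊕b5⊕b7⊕b9⊕b11⊕b13⊕b15⊕b17⊕b19⊕b21⊕b23⊕b25⊕b27⊕b29⊕b31 = 1⊕0⊕1⊕1⊕0⊕1⊕1⊕0⊕0⊕1⊕1⊕0⊕1⊕1⊕0⊕0 = 1
s2: b2⊕b3⊕b6⊕b7⊕b10⊕b11⊕b14⊕b15⊕b18⊕b19⊕b22⊕b23⊕b26⊕b27⊕b30⊕b31 = 1⊕0⊕1⊕1⊕1⊕1⊕0⊕0⊕0⊕1⊕1⊕0⊕0⊕1⊕1⊕0 = 1
s4: b4⊕b5⊕b6⊕b7⊕b12⊕b13⊕b14⊕b15⊕b20⊕b21⊕b22⊕b23⊕b28⊕b29⊕b30⊕b31 = 1⊕1⊕1⊕1⊕1⊕1⊕0⊕0⊕1⊕1⊕1⊕0⊕1⊕0⊕1⊕0 = 1
s8: b8⊕b9⊕b10⊕b11⊕b12⊕b13⊕b14⊕b15⊕b24⊕b25⊕b26⊕b27⊕b28⊕b29⊕b30⊕b31 = 1⊕0⊕1⊕1⊕1⊕1⊕0⊕0⊕1⊕1⊕0⊕1⊕1⊕0⊕1⊕0 = 0
s16: b16⊕b17⊕b18⊕b19⊕b20⊕b21⊕b22⊕b23⊕b24⊕b25⊕b26⊕b27⊕b28⊕b29⊕b30⊕b31 = 1⊕0⊕0⊕1⊕1⊕1⊕1⊕0⊕1⊕1⊕0⊕1⊕1⊕0⊕1⊕0 = 0
Syndrome (s16...s1) = 00111 → position 7.
Flip bit 7: corrected codeword = 1101110101111001001111011011010
Data bits at positions 3,5,6,7,9,10,11,12,13,14,15,17,18,19,20,21,22,23,24,25,26,27,28,29,30,31: 01100111100001111011011010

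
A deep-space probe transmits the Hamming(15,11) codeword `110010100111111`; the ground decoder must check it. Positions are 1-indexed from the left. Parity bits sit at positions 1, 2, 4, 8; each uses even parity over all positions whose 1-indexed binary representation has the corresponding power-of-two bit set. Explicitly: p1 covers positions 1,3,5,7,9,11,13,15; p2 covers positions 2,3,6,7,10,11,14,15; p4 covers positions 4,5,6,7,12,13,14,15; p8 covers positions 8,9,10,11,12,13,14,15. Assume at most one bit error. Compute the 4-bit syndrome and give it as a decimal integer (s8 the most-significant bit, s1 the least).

0

s1: b1⊕b3⊕b5⊕b7⊕b9⊕b11⊕b13⊕b15 = 1⊕0⊕1⊕1⊕0⊕1⊕1⊕1 = 0
s2: b2⊕b3⊕b6⊕b7⊕b10⊕b11⊕b14⊕b15 = 1⊕0⊕0⊕1⊕1⊕1⊕1⊕1 = 0
s4: b4⊕b5⊕b6⊕b7⊕b12⊕b13⊕b14⊕b15 = 0⊕1⊕0⊕1⊕1⊕1⊕1⊕1 = 0
s8: b8⊕b9⊕b10⊕b11⊕b12⊕b13⊕b14⊕b15 = 0⊕0⊕1⊕1⊕1⊕1⊕1⊕1 = 0
Syndrome (s8...s1) = 0000 → position 0 (no error).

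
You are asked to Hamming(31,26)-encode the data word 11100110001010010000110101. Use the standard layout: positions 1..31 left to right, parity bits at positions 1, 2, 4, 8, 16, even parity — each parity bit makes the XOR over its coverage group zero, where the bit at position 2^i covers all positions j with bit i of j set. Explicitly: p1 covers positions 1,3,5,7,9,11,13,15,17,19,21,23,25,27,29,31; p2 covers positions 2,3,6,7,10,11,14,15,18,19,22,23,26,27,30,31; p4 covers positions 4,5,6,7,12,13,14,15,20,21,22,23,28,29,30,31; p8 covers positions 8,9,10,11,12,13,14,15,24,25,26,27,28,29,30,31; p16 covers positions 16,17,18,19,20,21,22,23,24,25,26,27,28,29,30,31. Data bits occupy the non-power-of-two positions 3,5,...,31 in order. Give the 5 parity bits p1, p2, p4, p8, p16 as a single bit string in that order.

01010

Place data bits at non-power-of-two positions: b3=1, b5=1, b6=1, b7=0, b9=0, b10=1, b11=1, b12=0, b13=0, b14=0, b15=1, b17=0, b18=1, b19=0, b20=0, b21=1, b22=0, b23=0, b24=0, b25=0, b26=1, b27=1, b28=0, b29=1, b30=0, b31=1.
p1 = XOR of data positions {3,5,7,9,11,13,15,17,19,21,23,25,27,29,31} = 1⊕1⊕0⊕0⊕1⊕0⊕1⊕0⊕0⊕1⊕0⊕0⊕1⊕1⊕1 = 0
p2 = XOR of data positions {3,6,7,10,11,14,15,18,19,22,23,26,27,30,31} = 1⊕1⊕0⊕1⊕1⊕0⊕1⊕1⊕0⊕0⊕0⊕1⊕1⊕0⊕1 = 1
p4 = XOR of data positions {5,6,7,12,13,14,15,20,21,22,23,28,29,30,31} = 1⊕1⊕0⊕0⊕0⊕0⊕1⊕0⊕1⊕0⊕0⊕0⊕1⊕0⊕1 = 0
p8 = XOR of data positions {9,10,11,12,13,14,15,24,25,26,27,28,29,30,31} = 0⊕1⊕1⊕0⊕0⊕0⊕1⊕0⊕0⊕1⊕1⊕0⊕1⊕0⊕1 = 1
p16 = XOR of data positions {17,18,19,20,21,22,23,24,25,26,27,28,29,30,31} = 0⊕1⊕0⊕0⊕1⊕0⊕0⊕0⊕0⊕1⊕1⊕0⊕1⊕0⊕1 = 0
Parity bits p1,p2,p4,p8,p16 = 01010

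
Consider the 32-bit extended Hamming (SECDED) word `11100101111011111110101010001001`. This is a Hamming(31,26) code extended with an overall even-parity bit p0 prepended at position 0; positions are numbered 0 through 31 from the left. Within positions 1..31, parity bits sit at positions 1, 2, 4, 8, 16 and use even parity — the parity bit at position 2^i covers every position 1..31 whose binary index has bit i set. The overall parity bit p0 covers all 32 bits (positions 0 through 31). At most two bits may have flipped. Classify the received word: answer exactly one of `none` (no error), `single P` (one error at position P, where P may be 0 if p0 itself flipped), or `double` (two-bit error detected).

none

s1: b1⊕b3⊕b5⊕b7⊕b9⊕b11⊕b13⊕b15⊕b17⊕b19⊕b21⊕b23⊕b25⊕b27⊕b29⊕b31 = 1⊕0⊕1⊕1⊕1⊕0⊕1⊕1⊕1⊕0⊕0⊕0⊕0⊕0⊕0⊕1 = 0
s2: b2⊕b3⊕b6⊕b7⊕b10⊕b11⊕b14⊕b15⊕b18⊕b19⊕b22⊕b23⊕b26⊕b27⊕b30⊕b31 = 1⊕0⊕0⊕1⊕1⊕0⊕1⊕1⊕1⊕0⊕1⊕0⊕0⊕0⊕0⊕1 = 0
s4: b4⊕b5⊕b6⊕b7⊕b12⊕b13⊕b14⊕b15⊕b20⊕b21⊕b22⊕b23⊕b28⊕b29⊕b30⊕b31 = 0⊕1⊕0⊕1⊕1⊕1⊕1⊕1⊕1⊕0⊕1⊕0⊕1⊕0⊕0⊕1 = 0
s8: b8⊕b9⊕b10⊕b11⊕b12⊕b13⊕b14⊕b15⊕b24⊕b25⊕b26⊕b27⊕b28⊕b29⊕b30⊕b31 = 1⊕1⊕1⊕0⊕1⊕1⊕1⊕1⊕1⊕0⊕0⊕0⊕1⊕0⊕0⊕1 = 0
s16: b16⊕b17⊕b18⊕b19⊕b20⊕b21⊕b22⊕b23⊕b24⊕b25⊕b26⊕b27⊕b28⊕b29⊕b30⊕b31 = 1⊕1⊕1⊕0⊕1⊕0⊕1⊕0⊕1⊕0⊕0⊕0⊕1⊕0⊕0⊕1 = 0
Syndrome (s16...s1) = 00000 → position 0 (no error).
Overall parity (XOR of all 32 bits, including p0): 1⊕1⊕1⊕0⊕0⊕1⊕0⊕1⊕1⊕1⊕1⊕0⊕1⊕1⊕1⊕1⊕1⊕1⊕1⊕0⊕1⊕0⊕1⊕0⊕1⊕0⊕0⊕0⊕1⊕0⊕0⊕1 = 0
Overall=0, syndrome position=0 → no error.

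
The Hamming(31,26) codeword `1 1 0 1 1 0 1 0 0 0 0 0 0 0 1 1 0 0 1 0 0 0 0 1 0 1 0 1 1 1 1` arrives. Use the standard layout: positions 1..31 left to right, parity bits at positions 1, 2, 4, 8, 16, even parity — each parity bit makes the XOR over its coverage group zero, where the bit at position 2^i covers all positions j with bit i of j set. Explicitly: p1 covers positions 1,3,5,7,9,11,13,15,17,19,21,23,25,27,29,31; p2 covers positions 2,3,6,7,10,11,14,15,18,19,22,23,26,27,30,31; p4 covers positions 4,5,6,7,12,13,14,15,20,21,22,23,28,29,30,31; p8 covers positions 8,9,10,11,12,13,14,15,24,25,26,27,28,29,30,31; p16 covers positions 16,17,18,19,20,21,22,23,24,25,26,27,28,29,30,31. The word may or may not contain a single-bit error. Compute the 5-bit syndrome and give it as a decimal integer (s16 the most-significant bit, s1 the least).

11

s1: b1⊕b3⊕b5⊕b7⊕b9⊕b11⊕b13⊕b15⊕b17⊕b19⊕b21⊕b23⊕b25⊕b27⊕b29⊕b31 = 1⊕0⊕1⊕1⊕0⊕0⊕0⊕1⊕0⊕1⊕0⊕0⊕0⊕0⊕1⊕1 = 1
s2: b2⊕b3⊕b6⊕b7⊕b10⊕b11⊕b14⊕b15⊕b18⊕b19⊕b22⊕b23⊕b26⊕b27⊕b30⊕b31 = 1⊕0⊕0⊕1⊕0⊕0⊕0⊕1⊕0⊕1⊕0⊕0⊕1⊕0⊕1⊕1 = 1
s4: b4⊕b5⊕b6⊕b7⊕b12⊕b13⊕b14⊕b15⊕b20⊕b21⊕b22⊕b23⊕b28⊕b29⊕b30⊕b31 = 1⊕1⊕0⊕1⊕0⊕0⊕0⊕1⊕0⊕0⊕0⊕0⊕1⊕1⊕1⊕1 = 0
s8: b8⊕b9⊕b10⊕b11⊕b12⊕b13⊕b14⊕b15⊕b24⊕b25⊕b26⊕b27⊕b28⊕b29⊕b30⊕b31 = 0⊕0⊕0⊕0⊕0⊕0⊕0⊕1⊕1⊕0⊕1⊕0⊕1⊕1⊕1⊕1 = 1
s16: b16⊕b17⊕b18⊕b19⊕b20⊕b21⊕b22⊕b23⊕b24⊕b25⊕b26⊕b27⊕b28⊕b29⊕b30⊕b31 = 1⊕0⊕0⊕1⊕0⊕0⊕0⊕0⊕1⊕0⊕1⊕0⊕1⊕1⊕1⊕1 = 0
Syndrome (s16...s1) = 01011 → position 11.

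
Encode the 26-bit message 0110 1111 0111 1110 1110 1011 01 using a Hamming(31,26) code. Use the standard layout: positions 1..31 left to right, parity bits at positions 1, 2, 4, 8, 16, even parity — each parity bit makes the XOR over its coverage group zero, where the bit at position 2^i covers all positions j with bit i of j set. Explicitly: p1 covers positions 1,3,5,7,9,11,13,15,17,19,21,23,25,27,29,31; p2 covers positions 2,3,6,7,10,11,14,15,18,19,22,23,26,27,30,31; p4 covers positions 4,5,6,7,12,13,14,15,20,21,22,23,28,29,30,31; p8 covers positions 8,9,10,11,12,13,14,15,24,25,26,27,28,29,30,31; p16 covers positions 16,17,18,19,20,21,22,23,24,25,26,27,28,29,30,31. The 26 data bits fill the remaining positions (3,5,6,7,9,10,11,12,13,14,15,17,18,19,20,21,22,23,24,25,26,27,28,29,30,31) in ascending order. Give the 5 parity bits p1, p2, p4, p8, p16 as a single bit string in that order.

Place data bits at non-power-of-two positions: b3=0, b5=1, b6=1, b7=0, b9=1, b10=1, b11=1, b12=1, b13=0, b14=1, b15=1, b17=1, b18=1, b19=1, b20=1, b21=0, b22=1, b23=1, b24=1, b25=0, b26=1, b27=0, b28=1, b29=1, b30=0, b31=1.
p1 = XOR of data positions {3,5,7,9,11,13,15,17,19,21,23,25,27,29,31} = 0⊕1⊕0⊕1⊕1⊕0⊕1⊕1⊕1⊕0⊕1⊕0⊕0⊕1⊕1 = 1
p2 = XOR of data positions {3,6,7,10,11,14,15,18,19,22,23,26,27,30,31} = 0⊕1⊕0⊕1⊕1⊕1⊕1⊕1⊕1⊕1⊕1⊕1⊕0⊕0⊕1 = 1
p4 = XOR of data positions {5,6,7,12,13,14,15,20,21,22,23,28,29,30,31} = 1⊕1⊕0⊕1⊕0⊕1⊕1⊕1⊕0⊕1⊕1⊕1⊕1⊕0⊕1 = 1
p8 = XOR of data positions {9,10,11,12,13,14,15,24,25,26,27,28,29,30,31} = 1⊕1⊕1⊕1⊕0⊕1⊕1⊕1⊕0⊕1⊕0⊕1⊕1⊕0⊕1 = 1
p16 = XOR of data positions {17,18,19,20,21,22,23,24,25,26,27,28,29,30,31} = 1⊕1⊕1⊕1⊕0⊕1⊕1⊕1⊕0⊕1⊕0⊕1⊕1⊕0⊕1 = 1
Parity bits p1,p2,p4,p8,p16 = 11111

11111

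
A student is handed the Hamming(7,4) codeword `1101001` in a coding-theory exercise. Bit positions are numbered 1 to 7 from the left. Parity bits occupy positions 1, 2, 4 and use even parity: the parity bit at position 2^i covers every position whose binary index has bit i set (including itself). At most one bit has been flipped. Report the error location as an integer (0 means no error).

s1: b1⊕b3⊕b5⊕b7 = 1⊕0⊕0⊕1 = 0
s2: b2⊕b3⊕b6⊕b7 = 1⊕0⊕0⊕1 = 0
s4: b4⊕b5⊕b6⊕b7 = 1⊕0⊕0⊕1 = 0
Syndrome (s4...s1) = 000 → position 0 (no error).

0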